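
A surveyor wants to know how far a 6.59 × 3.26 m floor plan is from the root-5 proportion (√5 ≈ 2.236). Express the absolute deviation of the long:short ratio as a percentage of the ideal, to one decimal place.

9.6%

Ratio = 6.59 / 3.26 ≈ 2.0215.
Ideal root-5 ≈ 2.2361. |2.0215 − 2.2361| / 2.2361 ≈ 9.60% → 9.6%.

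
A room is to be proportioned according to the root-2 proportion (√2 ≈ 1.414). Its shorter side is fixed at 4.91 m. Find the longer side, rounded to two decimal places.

root-2 ≈ 1.41421.
Longer side = 4.91 × 1.41421 ≈ 6.9438 → 6.94 m.

6.94 m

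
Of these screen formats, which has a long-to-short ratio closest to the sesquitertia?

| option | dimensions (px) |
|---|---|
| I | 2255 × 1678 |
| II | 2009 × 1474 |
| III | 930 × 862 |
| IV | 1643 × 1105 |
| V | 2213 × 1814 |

I

Target 4:3 ≈ 1.333.
I: 1.344 (Δ0.011)  II: 1.363 (Δ0.030)  III: 1.079 (Δ0.254)  IV: 1.487 (Δ0.154)  V: 1.220 (Δ0.113)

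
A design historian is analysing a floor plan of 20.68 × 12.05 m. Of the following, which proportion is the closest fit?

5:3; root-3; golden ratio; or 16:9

root-3

20.68/12.05 ≈ 1.716. Nearest candidates are root-3 (1.732, off by 0.016) and 5:3 (1.667, off by 0.049).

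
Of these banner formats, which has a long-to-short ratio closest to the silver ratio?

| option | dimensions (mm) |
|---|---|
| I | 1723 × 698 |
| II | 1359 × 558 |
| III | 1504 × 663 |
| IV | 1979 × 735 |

II

Ratios (long/short): I ≈ 2.468; II ≈ 2.435; III ≈ 2.268; IV ≈ 2.693.
silver ratio ≈ 2.414; option II is nearest (Δ 0.021).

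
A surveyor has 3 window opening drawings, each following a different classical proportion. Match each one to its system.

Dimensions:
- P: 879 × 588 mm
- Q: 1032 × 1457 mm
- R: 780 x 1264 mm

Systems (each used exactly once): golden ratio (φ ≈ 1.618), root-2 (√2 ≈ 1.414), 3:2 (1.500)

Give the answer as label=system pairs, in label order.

Ratios: P ≈ 1.495; Q ≈ 1.412; R ≈ 1.621.
Targets: golden ratio ≈ 1.618; root-2 ≈ 1.414; 3:2 ≈ 1.500.

P=3:2, Q=root-2, R=golden ratio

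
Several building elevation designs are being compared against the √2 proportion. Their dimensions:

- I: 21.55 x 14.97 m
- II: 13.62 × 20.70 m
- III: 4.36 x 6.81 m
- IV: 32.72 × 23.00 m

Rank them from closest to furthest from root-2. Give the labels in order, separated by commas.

Ratios: I = 21.55 / 14.97 ≈ 1.440; II = 20.70 / 13.62 ≈ 1.520; III = 6.81 / 4.36 ≈ 1.562; IV = 32.72 / 23.00 ≈ 1.423.
|Δ from 1.414|: I 0.026; II 0.106; III 0.148; IV 0.009.

IV, I, II, III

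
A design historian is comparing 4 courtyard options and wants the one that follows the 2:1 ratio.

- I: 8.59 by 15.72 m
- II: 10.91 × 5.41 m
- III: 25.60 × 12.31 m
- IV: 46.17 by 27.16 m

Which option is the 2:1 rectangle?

II

Target 2:1 ≈ 2.000.
I: 1.830 (Δ0.170)  II: 2.017 (Δ0.017)  III: 2.080 (Δ0.080)  IV: 1.700 (Δ0.300)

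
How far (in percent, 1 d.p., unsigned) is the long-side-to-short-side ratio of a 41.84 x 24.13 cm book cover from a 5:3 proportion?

Ratio = 41.84 / 24.13 ≈ 1.7339.
Ideal 5:3 ≈ 1.6667. |1.7339 − 1.6667| / 1.6667 ≈ 4.03% → 4.0%.

4.0%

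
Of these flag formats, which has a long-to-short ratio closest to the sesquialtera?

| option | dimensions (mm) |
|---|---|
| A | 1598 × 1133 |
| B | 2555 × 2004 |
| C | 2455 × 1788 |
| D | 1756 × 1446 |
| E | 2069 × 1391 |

Target 3:2 ≈ 1.500.
A: 1.410 (Δ0.090)  B: 1.275 (Δ0.225)  C: 1.373 (Δ0.127)  D: 1.214 (Δ0.286)  E: 1.487 (Δ0.013)

E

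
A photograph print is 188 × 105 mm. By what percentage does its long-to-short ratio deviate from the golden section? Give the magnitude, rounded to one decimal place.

Ratio = 188 / 105 ≈ 1.7905.
Ideal golden ratio ≈ 1.6180. |1.7905 − 1.6180| / 1.6180 ≈ 10.66% → 10.7%.

10.7%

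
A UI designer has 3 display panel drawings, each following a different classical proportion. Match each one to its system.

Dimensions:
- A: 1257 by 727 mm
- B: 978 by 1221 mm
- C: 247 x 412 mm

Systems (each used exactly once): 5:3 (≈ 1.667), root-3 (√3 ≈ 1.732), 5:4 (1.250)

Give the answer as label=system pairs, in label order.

A = 1257/727 ≈ 1.729 → root-3 (1.732)
B = 1221/978 ≈ 1.248 → 5:4 (1.250)
C = 412/247 ≈ 1.668 → 5:3 (1.667)

A=root-3, B=5:4, C=5:3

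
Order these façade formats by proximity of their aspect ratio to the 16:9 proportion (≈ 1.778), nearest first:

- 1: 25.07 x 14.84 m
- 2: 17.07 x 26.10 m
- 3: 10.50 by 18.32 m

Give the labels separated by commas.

Ratios: 1 = 25.07 / 14.84 ≈ 1.689; 2 = 26.10 / 17.07 ≈ 1.529; 3 = 18.32 / 10.50 ≈ 1.745.
|Δ from 1.778|: 1 0.089; 2 0.249; 3 0.033.

3, 1, 2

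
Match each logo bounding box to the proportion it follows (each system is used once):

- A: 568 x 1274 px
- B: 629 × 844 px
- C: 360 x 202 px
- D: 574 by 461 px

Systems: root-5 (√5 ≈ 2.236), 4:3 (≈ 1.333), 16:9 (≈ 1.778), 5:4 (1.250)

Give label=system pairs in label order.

A=root-5, B=4:3, C=16:9, D=5:4

A = 1274/568 ≈ 2.243 → root-5 (2.236)
B = 844/629 ≈ 1.342 → 4:3 (1.333)
C = 360/202 ≈ 1.782 → 16:9 (1.778)
D = 574/461 ≈ 1.245 → 5:4 (1.250)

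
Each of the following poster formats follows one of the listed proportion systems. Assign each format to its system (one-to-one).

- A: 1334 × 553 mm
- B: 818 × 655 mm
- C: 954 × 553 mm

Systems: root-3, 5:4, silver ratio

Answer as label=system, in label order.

A = 1334/553 ≈ 2.412 → silver ratio (2.414)
B = 818/655 ≈ 1.249 → 5:4 (1.250)
C = 954/553 ≈ 1.725 → root-3 (1.732)

A=silver ratio, B=5:4, C=root-3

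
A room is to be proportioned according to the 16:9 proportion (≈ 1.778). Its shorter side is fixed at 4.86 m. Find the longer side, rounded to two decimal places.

8.64 m

16:9 ≈ 1.77778.
Longer side = 4.86 × 1.77778 ≈ 8.6400 → 8.64 m.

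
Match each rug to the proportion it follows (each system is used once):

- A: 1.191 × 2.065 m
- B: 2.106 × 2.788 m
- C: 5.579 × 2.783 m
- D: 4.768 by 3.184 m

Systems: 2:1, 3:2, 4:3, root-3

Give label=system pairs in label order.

A = 2.065/1.191 ≈ 1.734 → root-3 (1.732)
B = 2.788/2.106 ≈ 1.324 → 4:3 (1.333)
C = 5.579/2.783 ≈ 2.005 → 2:1 (2.000)
D = 4.768/3.184 ≈ 1.497 → 3:2 (1.500)

A=root-3, B=4:3, C=2:1, D=3:2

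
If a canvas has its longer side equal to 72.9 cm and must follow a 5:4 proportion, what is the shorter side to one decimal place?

5:4 = 1.25000.
Shorter side = 72.9 ÷ 1.25000 ≈ 58.320 → 58.3 cm.

58.3 cm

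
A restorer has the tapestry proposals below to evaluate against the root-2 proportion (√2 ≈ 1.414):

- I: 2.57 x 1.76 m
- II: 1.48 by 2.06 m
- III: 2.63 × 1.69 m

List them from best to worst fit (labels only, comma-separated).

Ratios: I = 2.57 / 1.76 ≈ 1.460; II = 2.06 / 1.48 ≈ 1.392; III = 2.63 / 1.69 ≈ 1.556.
|Δ from 1.414|: I 0.046; II 0.022; III 0.142.

II, I, III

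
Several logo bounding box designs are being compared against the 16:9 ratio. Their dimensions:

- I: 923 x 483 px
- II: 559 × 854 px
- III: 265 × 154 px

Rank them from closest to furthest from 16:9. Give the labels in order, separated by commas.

Ratios: I = 923 / 483 ≈ 1.911; II = 854 / 559 ≈ 1.528; III = 265 / 154 ≈ 1.721.
|Δ from 1.778|: I 0.133; II 0.250; III 0.057.

III, I, II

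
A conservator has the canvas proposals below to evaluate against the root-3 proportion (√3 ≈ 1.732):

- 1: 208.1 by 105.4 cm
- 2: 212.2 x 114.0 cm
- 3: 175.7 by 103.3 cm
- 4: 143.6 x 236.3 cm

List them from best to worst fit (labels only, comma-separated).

Ratios: 1 = 208.1 / 105.4 ≈ 1.974; 2 = 212.2 / 114.0 ≈ 1.861; 3 = 175.7 / 103.3 ≈ 1.701; 4 = 236.3 / 143.6 ≈ 1.646.
|Δ from 1.732|: 1 0.242; 2 0.129; 3 0.031; 4 0.086.

3, 4, 2, 1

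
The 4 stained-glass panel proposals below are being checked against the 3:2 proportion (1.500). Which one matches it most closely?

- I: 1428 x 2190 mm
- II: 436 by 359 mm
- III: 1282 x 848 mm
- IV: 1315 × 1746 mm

III

Ratios (long/short): I ≈ 1.534; II ≈ 1.214; III ≈ 1.512; IV ≈ 1.328.
3:2 ≈ 1.500; option III is nearest (Δ 0.012).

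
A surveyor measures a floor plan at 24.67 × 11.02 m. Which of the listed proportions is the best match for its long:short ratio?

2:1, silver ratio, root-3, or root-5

root-5

24.67/11.02 ≈ 2.239. Nearest candidates are root-5 (2.236, off by 0.003) and silver ratio (2.414, off by 0.175).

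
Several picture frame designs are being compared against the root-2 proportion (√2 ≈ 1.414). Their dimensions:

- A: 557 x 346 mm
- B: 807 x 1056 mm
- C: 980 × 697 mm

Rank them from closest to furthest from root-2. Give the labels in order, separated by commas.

A: 557/346 ≈ 1.610 → |1.610 − 1.414| = 0.196
B: 1056/807 ≈ 1.309 → |1.309 − 1.414| = 0.105
C: 980/697 ≈ 1.406 → |1.406 − 1.414| = 0.008

C, B, A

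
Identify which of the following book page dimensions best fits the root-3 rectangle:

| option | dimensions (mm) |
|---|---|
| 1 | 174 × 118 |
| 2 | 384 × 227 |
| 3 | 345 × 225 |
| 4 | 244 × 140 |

4

Ratios (long/short): 1 ≈ 1.475; 2 ≈ 1.692; 3 ≈ 1.533; 4 ≈ 1.743.
root-3 ≈ 1.732; option 4 is nearest (Δ 0.011).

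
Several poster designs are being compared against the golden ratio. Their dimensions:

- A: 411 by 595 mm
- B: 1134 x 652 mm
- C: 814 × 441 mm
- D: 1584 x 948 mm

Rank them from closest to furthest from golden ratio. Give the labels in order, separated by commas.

Ratios: A = 595 / 411 ≈ 1.448; B = 1134 / 652 ≈ 1.739; C = 814 / 441 ≈ 1.846; D = 1584 / 948 ≈ 1.671.
|Δ from 1.618|: A 0.170; B 0.121; C 0.228; D 0.053.

D, B, A, C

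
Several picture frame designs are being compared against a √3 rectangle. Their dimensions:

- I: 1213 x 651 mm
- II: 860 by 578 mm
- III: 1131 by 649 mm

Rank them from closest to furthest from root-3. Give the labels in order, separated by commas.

III, I, II

Ratios: I = 1213 / 651 ≈ 1.863; II = 860 / 578 ≈ 1.488; III = 1131 / 649 ≈ 1.743.
|Δ from 1.732|: I 0.131; II 0.244; III 0.011.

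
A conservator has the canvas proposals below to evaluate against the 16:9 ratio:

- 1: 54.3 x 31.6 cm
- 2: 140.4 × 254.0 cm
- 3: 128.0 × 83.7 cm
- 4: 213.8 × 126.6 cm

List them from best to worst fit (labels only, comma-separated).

2, 1, 4, 3

Ratios: 1 = 54.3 / 31.6 ≈ 1.718; 2 = 254.0 / 140.4 ≈ 1.809; 3 = 128.0 / 83.7 ≈ 1.529; 4 = 213.8 / 126.6 ≈ 1.689.
|Δ from 1.778|: 1 0.060; 2 0.031; 3 0.249; 4 0.089.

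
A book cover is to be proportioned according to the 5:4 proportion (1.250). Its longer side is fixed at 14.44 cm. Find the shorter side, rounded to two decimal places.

11.55 cm

5:4 = 1.25000.
Shorter side = 14.44 ÷ 1.25000 ≈ 11.5520 → 11.55 cm.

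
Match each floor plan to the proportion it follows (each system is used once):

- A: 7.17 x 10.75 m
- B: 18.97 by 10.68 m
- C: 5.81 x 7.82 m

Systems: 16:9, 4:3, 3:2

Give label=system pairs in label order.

A=3:2, B=16:9, C=4:3

A = 10.75/7.17 ≈ 1.499 → 3:2 (1.500)
B = 18.97/10.68 ≈ 1.776 → 16:9 (1.778)
C = 7.82/5.81 ≈ 1.346 → 4:3 (1.333)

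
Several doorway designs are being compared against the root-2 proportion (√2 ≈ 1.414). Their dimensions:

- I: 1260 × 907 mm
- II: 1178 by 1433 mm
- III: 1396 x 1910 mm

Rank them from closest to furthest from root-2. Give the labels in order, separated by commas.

Ratios: I = 1260 / 907 ≈ 1.389; II = 1433 / 1178 ≈ 1.216; III = 1910 / 1396 ≈ 1.368.
|Δ from 1.414|: I 0.025; II 0.198; III 0.046.

I, III, II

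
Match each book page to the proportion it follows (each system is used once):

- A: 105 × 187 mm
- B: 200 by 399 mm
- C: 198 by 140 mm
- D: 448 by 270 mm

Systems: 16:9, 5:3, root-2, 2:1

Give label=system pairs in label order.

Ratios: A ≈ 1.781; B ≈ 1.995; C ≈ 1.414; D ≈ 1.659.
Targets: 16:9 ≈ 1.778; 5:3 ≈ 1.667; root-2 ≈ 1.414; 2:1 ≈ 2.000.

A=16:9, B=2:1, C=root-2, D=5:3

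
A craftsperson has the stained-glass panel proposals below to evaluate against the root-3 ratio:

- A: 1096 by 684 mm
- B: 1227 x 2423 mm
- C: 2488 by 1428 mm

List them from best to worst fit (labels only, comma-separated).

C, A, B

A: 1096/684 ≈ 1.602 → |1.602 − 1.732| = 0.130
B: 2423/1227 ≈ 1.975 → |1.975 − 1.732| = 0.243
C: 2488/1428 ≈ 1.742 → |1.742 − 1.732| = 0.010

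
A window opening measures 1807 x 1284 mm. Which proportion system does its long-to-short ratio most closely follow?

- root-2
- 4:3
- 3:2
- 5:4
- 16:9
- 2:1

Ratio = 1807 / 1284 ≈ 1.407.
Distances: root-2 1.414 (Δ 0.007); 4:3 1.333 (Δ 0.074); 3:2 1.500 (Δ 0.093); 5:4 1.250 (Δ 0.157); 16:9 1.778 (Δ 0.371); 2:1 2.000 (Δ 0.593).

root-2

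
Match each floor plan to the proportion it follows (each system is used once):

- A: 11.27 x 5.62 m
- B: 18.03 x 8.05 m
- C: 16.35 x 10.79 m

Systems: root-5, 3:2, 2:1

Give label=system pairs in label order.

A = 11.27/5.62 ≈ 2.005 → 2:1 (2.000)
B = 18.03/8.05 ≈ 2.240 → root-5 (2.236)
C = 16.35/10.79 ≈ 1.515 → 3:2 (1.500)

A=2:1, B=root-5, C=3:2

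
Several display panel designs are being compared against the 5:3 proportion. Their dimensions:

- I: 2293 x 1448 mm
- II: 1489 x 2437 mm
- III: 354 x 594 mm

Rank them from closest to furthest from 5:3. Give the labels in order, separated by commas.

III, II, I

Ratios: I = 2293 / 1448 ≈ 1.584; II = 2437 / 1489 ≈ 1.637; III = 594 / 354 ≈ 1.678.
|Δ from 1.667|: I 0.083; II 0.030; III 0.011.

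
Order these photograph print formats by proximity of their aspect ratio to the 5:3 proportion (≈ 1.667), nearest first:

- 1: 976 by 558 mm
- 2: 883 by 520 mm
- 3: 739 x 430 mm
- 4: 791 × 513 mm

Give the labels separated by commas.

2, 3, 1, 4

Ratios: 1 = 976 / 558 ≈ 1.749; 2 = 883 / 520 ≈ 1.698; 3 = 739 / 430 ≈ 1.719; 4 = 791 / 513 ≈ 1.542.
|Δ from 1.667|: 1 0.082; 2 0.031; 3 0.052; 4 0.125.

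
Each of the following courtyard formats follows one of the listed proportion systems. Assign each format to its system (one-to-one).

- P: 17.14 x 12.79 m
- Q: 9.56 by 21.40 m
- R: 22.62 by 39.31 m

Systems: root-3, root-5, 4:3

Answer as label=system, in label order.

P = 17.14/12.79 ≈ 1.340 → 4:3 (1.333)
Q = 21.40/9.56 ≈ 2.238 → root-5 (2.236)
R = 39.31/22.62 ≈ 1.738 → root-3 (1.732)

P=4:3, Q=root-5, R=root-3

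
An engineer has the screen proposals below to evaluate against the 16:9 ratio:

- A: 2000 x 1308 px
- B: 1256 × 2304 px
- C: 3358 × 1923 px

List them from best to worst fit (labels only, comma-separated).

C, B, A

Ratios: A = 2000 / 1308 ≈ 1.529; B = 2304 / 1256 ≈ 1.834; C = 3358 / 1923 ≈ 1.746.
|Δ from 1.778|: A 0.249; B 0.056; C 0.032.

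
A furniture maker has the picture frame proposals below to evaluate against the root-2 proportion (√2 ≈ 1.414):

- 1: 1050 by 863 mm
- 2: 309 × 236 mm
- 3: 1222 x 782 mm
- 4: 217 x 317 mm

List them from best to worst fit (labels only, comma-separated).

1: 1050/863 ≈ 1.217 → |1.217 − 1.414| = 0.197
2: 309/236 ≈ 1.309 → |1.309 − 1.414| = 0.105
3: 1222/782 ≈ 1.563 → |1.563 − 1.414| = 0.149
4: 317/217 ≈ 1.461 → |1.461 − 1.414| = 0.047

4, 2, 3, 1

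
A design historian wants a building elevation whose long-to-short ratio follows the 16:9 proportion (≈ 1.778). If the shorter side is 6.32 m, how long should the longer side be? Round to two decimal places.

11.24 m

16:9 ≈ 1.77778.
Longer side = 6.32 × 1.77778 ≈ 11.2356 → 11.24 m.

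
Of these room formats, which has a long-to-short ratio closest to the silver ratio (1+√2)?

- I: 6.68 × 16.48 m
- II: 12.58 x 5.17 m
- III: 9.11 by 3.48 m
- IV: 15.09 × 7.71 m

Ratios (long/short): I ≈ 2.467; II ≈ 2.433; III ≈ 2.618; IV ≈ 1.957.
silver ratio ≈ 2.414; option II is nearest (Δ 0.019).

II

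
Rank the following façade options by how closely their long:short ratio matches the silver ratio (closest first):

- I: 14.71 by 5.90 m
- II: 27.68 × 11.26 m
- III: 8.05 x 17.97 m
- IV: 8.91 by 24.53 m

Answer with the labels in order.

II, I, III, IV

Ratios: I = 14.71 / 5.90 ≈ 2.493; II = 27.68 / 11.26 ≈ 2.458; III = 17.97 / 8.05 ≈ 2.232; IV = 24.53 / 8.91 ≈ 2.753.
|Δ from 2.414|: I 0.079; II 0.044; III 0.182; IV 0.339.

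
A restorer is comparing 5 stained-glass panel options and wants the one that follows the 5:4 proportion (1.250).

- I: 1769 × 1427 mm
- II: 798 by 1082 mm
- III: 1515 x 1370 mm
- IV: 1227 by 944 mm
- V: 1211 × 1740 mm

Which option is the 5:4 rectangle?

I

Target 5:4 ≈ 1.250.
I: 1.240 (Δ0.010)  II: 1.356 (Δ0.106)  III: 1.106 (Δ0.144)  IV: 1.300 (Δ0.050)  V: 1.437 (Δ0.187)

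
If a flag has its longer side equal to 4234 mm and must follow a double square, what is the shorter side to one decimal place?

2:1 = 2.00000.
Shorter side = 4234 ÷ 2.00000 ≈ 2117.000 → 2117.0 mm.

2117.0 mm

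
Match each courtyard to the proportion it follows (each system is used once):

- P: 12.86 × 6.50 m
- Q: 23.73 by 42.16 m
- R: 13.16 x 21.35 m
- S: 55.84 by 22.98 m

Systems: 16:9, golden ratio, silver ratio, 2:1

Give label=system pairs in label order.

P=2:1, Q=16:9, R=golden ratio, S=silver ratio

Ratios: P ≈ 1.978; Q ≈ 1.777; R ≈ 1.622; S ≈ 2.430.
Targets: 16:9 ≈ 1.778; golden ratio ≈ 1.618; silver ratio ≈ 2.414; 2:1 ≈ 2.000.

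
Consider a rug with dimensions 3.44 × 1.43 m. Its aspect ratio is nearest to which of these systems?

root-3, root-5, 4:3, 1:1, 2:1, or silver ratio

3.44/1.43 ≈ 2.406. Nearest candidates are silver ratio (2.414, off by 0.008) and root-5 (2.236, off by 0.170).

silver ratio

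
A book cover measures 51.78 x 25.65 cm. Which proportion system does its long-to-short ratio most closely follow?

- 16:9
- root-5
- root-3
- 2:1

2:1

51.78/25.65 ≈ 2.019. Nearest candidates are 2:1 (2.000, off by 0.019) and root-5 (2.236, off by 0.217).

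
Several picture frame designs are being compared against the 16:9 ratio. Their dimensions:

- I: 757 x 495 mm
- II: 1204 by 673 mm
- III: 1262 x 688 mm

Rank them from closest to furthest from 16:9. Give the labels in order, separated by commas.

II, III, I

Ratios: I = 757 / 495 ≈ 1.529; II = 1204 / 673 ≈ 1.789; III = 1262 / 688 ≈ 1.834.
|Δ from 1.778|: I 0.249; II 0.011; III 0.056.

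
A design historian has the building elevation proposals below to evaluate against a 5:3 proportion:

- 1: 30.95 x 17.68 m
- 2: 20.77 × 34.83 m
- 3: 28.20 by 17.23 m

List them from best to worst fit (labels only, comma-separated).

Ratios: 1 = 30.95 / 17.68 ≈ 1.751; 2 = 34.83 / 20.77 ≈ 1.677; 3 = 28.20 / 17.23 ≈ 1.637.
|Δ from 1.667|: 1 0.084; 2 0.010; 3 0.030.

2, 3, 1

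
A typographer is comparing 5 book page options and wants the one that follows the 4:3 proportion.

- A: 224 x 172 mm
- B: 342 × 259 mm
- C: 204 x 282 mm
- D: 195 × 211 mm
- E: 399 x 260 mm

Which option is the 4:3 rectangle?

B

Target 4:3 ≈ 1.333.
A: 1.302 (Δ0.031)  B: 1.320 (Δ0.013)  C: 1.382 (Δ0.049)  D: 1.082 (Δ0.251)  E: 1.535 (Δ0.202)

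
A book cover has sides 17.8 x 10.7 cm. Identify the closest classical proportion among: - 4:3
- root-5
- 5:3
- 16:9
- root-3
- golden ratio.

5:3

Ratio = 17.8 / 10.7 ≈ 1.664.
Distances: 4:3 1.333 (Δ 0.331); root-5 2.236 (Δ 0.572); 5:3 1.667 (Δ 0.003); 16:9 1.778 (Δ 0.114); root-3 1.732 (Δ 0.068); golden ratio 1.618 (Δ 0.046).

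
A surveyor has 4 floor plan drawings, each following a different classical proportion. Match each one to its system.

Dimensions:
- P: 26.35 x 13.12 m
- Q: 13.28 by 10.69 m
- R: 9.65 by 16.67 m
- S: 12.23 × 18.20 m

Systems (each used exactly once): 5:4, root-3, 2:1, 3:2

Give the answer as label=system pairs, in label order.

P=2:1, Q=5:4, R=root-3, S=3:2

P = 26.35/13.12 ≈ 2.008 → 2:1 (2.000)
Q = 13.28/10.69 ≈ 1.242 → 5:4 (1.250)
R = 16.67/9.65 ≈ 1.727 → root-3 (1.732)
S = 18.20/12.23 ≈ 1.488 → 3:2 (1.500)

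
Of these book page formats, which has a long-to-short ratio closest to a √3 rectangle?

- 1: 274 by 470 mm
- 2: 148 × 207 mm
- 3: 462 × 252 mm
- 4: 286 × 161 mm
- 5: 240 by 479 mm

Ratios (long/short): 1 ≈ 1.715; 2 ≈ 1.399; 3 ≈ 1.833; 4 ≈ 1.776; 5 ≈ 1.996.
root-3 ≈ 1.732; option 1 is nearest (Δ 0.017).

1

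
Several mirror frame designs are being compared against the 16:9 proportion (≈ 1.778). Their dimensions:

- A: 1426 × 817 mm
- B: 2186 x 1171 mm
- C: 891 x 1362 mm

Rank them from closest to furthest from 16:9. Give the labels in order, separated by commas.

Ratios: A = 1426 / 817 ≈ 1.745; B = 2186 / 1171 ≈ 1.867; C = 1362 / 891 ≈ 1.529.
|Δ from 1.778|: A 0.033; B 0.089; C 0.249.

A, B, C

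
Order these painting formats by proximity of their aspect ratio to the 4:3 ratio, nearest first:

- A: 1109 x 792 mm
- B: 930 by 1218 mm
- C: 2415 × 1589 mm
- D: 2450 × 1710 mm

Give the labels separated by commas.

Ratios: A = 1109 / 792 ≈ 1.400; B = 1218 / 930 ≈ 1.310; C = 2415 / 1589 ≈ 1.520; D = 2450 / 1710 ≈ 1.433.
|Δ from 1.333|: A 0.067; B 0.023; C 0.187; D 0.100.

B, A, D, C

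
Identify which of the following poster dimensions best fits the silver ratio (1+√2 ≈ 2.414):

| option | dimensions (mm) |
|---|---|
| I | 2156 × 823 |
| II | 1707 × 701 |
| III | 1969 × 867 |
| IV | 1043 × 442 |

II

Ratios (long/short): I ≈ 2.620; II ≈ 2.435; III ≈ 2.271; IV ≈ 2.360.
silver ratio ≈ 2.414; option II is nearest (Δ 0.021).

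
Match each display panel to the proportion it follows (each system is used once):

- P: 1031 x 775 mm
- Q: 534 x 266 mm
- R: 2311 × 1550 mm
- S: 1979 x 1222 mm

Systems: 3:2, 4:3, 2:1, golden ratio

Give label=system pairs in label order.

P=4:3, Q=2:1, R=3:2, S=golden ratio

P = 1031/775 ≈ 1.330 → 4:3 (1.333)
Q = 534/266 ≈ 2.008 → 2:1 (2.000)
R = 2311/1550 ≈ 1.491 → 3:2 (1.500)
S = 1979/1222 ≈ 1.619 → golden ratio (1.618)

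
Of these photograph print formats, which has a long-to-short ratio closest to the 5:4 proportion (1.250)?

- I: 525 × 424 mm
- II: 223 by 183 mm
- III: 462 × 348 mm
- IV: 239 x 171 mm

I

Target 5:4 ≈ 1.250.
I: 1.238 (Δ0.012)  II: 1.219 (Δ0.031)  III: 1.328 (Δ0.078)  IV: 1.398 (Δ0.148)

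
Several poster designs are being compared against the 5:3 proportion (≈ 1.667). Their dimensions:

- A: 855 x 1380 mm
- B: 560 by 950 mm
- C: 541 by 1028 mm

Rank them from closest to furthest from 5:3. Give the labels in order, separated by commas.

B, A, C

Ratios: A = 1380 / 855 ≈ 1.614; B = 950 / 560 ≈ 1.696; C = 1028 / 541 ≈ 1.900.
|Δ from 1.667|: A 0.053; B 0.029; C 0.233.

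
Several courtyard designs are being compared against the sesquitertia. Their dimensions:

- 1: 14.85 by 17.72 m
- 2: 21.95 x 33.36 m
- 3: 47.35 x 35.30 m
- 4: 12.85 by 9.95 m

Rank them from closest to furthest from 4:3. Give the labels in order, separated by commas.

1: 17.72/14.85 ≈ 1.193 → |1.193 − 1.333| = 0.140
2: 33.36/21.95 ≈ 1.520 → |1.520 − 1.333| = 0.187
3: 47.35/35.30 ≈ 1.341 → |1.341 − 1.333| = 0.008
4: 12.85/9.95 ≈ 1.291 → |1.291 − 1.333| = 0.042

3, 4, 1, 2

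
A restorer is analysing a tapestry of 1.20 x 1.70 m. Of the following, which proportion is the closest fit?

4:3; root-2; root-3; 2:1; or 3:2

Ratio = 1.70 / 1.20 ≈ 1.417.
Distances: 4:3 1.333 (Δ 0.084); root-2 1.414 (Δ 0.003); root-3 1.732 (Δ 0.315); 2:1 2.000 (Δ 0.583); 3:2 1.500 (Δ 0.083).

root-2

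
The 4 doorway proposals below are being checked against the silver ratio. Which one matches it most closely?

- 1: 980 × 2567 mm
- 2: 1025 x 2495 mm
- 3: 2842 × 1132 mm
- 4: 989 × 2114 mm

2

Target silver ratio ≈ 2.414.
1: 2.619 (Δ0.205)  2: 2.434 (Δ0.020)  3: 2.511 (Δ0.097)  4: 2.138 (Δ0.276)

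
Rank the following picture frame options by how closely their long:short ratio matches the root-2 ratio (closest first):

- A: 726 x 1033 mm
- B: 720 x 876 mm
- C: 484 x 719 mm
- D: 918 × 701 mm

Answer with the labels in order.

A, C, D, B

A: 1033/726 ≈ 1.423 → |1.423 − 1.414| = 0.009
B: 876/720 ≈ 1.217 → |1.217 − 1.414| = 0.197
C: 719/484 ≈ 1.486 → |1.486 − 1.414| = 0.072
D: 918/701 ≈ 1.310 → |1.310 − 1.414| = 0.104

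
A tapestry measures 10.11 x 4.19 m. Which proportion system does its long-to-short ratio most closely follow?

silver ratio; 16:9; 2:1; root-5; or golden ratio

10.11/4.19 ≈ 2.413. Nearest candidates are silver ratio (2.414, off by 0.001) and root-5 (2.236, off by 0.177).

silver ratio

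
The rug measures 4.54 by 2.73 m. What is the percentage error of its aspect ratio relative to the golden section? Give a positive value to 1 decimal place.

2.8%

Ratio = 4.54 / 2.73 ≈ 1.6630.
Ideal golden ratio ≈ 1.6180. |1.6630 − 1.6180| / 1.6180 ≈ 2.78% → 2.8%.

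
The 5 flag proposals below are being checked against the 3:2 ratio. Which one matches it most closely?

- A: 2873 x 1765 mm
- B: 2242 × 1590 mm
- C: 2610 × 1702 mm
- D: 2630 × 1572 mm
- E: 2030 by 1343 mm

E

Target 3:2 ≈ 1.500.
A: 1.628 (Δ0.128)  B: 1.410 (Δ0.090)  C: 1.533 (Δ0.033)  D: 1.673 (Δ0.173)  E: 1.512 (Δ0.012)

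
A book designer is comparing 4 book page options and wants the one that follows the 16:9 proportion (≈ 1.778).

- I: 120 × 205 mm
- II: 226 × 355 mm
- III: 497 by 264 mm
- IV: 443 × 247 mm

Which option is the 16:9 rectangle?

Target 16:9 ≈ 1.778.
I: 1.708 (Δ0.070)  II: 1.571 (Δ0.207)  III: 1.883 (Δ0.105)  IV: 1.794 (Δ0.016)

IV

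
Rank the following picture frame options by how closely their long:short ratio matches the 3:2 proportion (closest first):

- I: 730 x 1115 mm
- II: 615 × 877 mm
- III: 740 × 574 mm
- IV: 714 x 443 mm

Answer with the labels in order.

Ratios: I = 1115 / 730 ≈ 1.527; II = 877 / 615 ≈ 1.426; III = 740 / 574 ≈ 1.289; IV = 714 / 443 ≈ 1.612.
|Δ from 1.500|: I 0.027; II 0.074; III 0.211; IV 0.112.

I, II, IV, III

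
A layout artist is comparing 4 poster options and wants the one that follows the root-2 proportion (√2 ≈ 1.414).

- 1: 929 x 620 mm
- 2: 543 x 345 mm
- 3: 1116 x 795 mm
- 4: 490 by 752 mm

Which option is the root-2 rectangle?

3

Ratios (long/short): 1 ≈ 1.498; 2 ≈ 1.574; 3 ≈ 1.404; 4 ≈ 1.535.
root-2 ≈ 1.414; option 3 is nearest (Δ 0.010).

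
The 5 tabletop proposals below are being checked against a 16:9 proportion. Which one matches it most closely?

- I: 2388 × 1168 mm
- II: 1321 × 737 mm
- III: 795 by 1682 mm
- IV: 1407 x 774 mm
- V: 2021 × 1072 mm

II

Target 16:9 ≈ 1.778.
I: 2.045 (Δ0.267)  II: 1.792 (Δ0.014)  III: 2.116 (Δ0.338)  IV: 1.818 (Δ0.040)  V: 1.885 (Δ0.107)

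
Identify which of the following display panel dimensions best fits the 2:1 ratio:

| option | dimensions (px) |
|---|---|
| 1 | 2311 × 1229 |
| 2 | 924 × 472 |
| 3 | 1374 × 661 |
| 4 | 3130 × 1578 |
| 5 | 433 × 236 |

4

Target 2:1 ≈ 2.000.
1: 1.880 (Δ0.120)  2: 1.958 (Δ0.042)  3: 2.079 (Δ0.079)  4: 1.984 (Δ0.016)  5: 1.835 (Δ0.165)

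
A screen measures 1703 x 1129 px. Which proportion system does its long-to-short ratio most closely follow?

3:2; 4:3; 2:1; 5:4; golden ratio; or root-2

3:2

1703/1129 ≈ 1.508. Nearest candidates are 3:2 (1.500, off by 0.008) and root-2 (1.414, off by 0.094).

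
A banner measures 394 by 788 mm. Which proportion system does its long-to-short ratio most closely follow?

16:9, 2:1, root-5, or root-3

788/394 ≈ 2.000. Nearest candidates are 2:1 (2.000, off by 0.000) and 16:9 (1.778, off by 0.222).

2:1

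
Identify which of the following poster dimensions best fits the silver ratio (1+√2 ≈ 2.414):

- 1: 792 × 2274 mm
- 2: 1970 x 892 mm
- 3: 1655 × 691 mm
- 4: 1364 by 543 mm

Ratios (long/short): 1 ≈ 2.871; 2 ≈ 2.209; 3 ≈ 2.395; 4 ≈ 2.512.
silver ratio ≈ 2.414; option 3 is nearest (Δ 0.019).

3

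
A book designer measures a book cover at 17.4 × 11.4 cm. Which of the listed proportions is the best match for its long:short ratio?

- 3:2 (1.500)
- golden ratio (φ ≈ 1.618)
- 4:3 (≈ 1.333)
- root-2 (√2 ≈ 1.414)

17.4/11.4 ≈ 1.526. Nearest candidates are 3:2 (1.500, off by 0.026) and golden ratio (1.618, off by 0.092).

3:2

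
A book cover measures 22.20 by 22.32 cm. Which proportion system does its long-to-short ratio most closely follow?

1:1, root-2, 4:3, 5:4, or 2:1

Ratio = 22.32 / 22.20 ≈ 1.005.
Distances: 1:1 1.000 (Δ 0.005); root-2 1.414 (Δ 0.409); 4:3 1.333 (Δ 0.328); 5:4 1.250 (Δ 0.245); 2:1 2.000 (Δ 0.995).

1:1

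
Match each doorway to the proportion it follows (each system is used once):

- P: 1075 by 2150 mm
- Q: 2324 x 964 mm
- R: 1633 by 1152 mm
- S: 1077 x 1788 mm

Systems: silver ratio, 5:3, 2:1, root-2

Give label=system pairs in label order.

P=2:1, Q=silver ratio, R=root-2, S=5:3

P = 2150/1075 ≈ 2.000 → 2:1 (2.000)
Q = 2324/964 ≈ 2.411 → silver ratio (2.414)
R = 1633/1152 ≈ 1.418 → root-2 (1.414)
S = 1788/1077 ≈ 1.660 → 5:3 (1.667)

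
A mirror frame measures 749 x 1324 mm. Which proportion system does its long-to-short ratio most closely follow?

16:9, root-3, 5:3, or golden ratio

Ratio = 1324 / 749 ≈ 1.768.
Distances: 16:9 1.778 (Δ 0.010); root-3 1.732 (Δ 0.036); 5:3 1.667 (Δ 0.101); golden ratio 1.618 (Δ 0.150).

16:9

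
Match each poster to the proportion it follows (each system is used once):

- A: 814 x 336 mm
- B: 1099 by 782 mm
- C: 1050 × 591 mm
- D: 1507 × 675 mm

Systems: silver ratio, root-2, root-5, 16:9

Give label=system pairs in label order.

Ratios: A ≈ 2.423; B ≈ 1.405; C ≈ 1.777; D ≈ 2.233.
Targets: silver ratio ≈ 2.414; root-2 ≈ 1.414; root-5 ≈ 2.236; 16:9 ≈ 1.778.

A=silver ratio, B=root-2, C=16:9, D=root-5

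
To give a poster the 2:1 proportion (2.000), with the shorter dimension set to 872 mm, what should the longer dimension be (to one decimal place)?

2:1 = 2.00000.
Longer side = 872 × 2.00000 ≈ 1744.000 → 1744.0 mm.

1744.0 mm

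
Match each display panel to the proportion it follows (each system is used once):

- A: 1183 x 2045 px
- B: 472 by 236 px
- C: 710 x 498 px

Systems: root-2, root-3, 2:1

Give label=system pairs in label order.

Ratios: A ≈ 1.729; B ≈ 2.000; C ≈ 1.426.
Targets: root-2 ≈ 1.414; root-3 ≈ 1.732; 2:1 ≈ 2.000.

A=root-3, B=2:1, C=root-2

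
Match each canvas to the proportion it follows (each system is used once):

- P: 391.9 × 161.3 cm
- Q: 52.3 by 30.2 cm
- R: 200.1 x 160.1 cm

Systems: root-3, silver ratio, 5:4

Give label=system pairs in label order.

P=silver ratio, Q=root-3, R=5:4

P = 391.9/161.3 ≈ 2.430 → silver ratio (2.414)
Q = 52.3/30.2 ≈ 1.732 → root-3 (1.732)
R = 200.1/160.1 ≈ 1.250 → 5:4 (1.250)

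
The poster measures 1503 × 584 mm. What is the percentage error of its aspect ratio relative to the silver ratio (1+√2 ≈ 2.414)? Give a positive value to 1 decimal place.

6.6%

Ratio = 1503 / 584 ≈ 2.5736.
Ideal silver ratio ≈ 2.4142. |2.5736 − 2.4142| / 2.4142 ≈ 6.60% → 6.6%.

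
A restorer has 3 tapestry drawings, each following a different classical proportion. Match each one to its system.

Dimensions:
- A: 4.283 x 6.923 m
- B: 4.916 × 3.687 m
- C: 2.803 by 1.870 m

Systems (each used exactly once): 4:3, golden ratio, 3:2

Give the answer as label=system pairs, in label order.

A = 6.923/4.283 ≈ 1.616 → golden ratio (1.618)
B = 4.916/3.687 ≈ 1.333 → 4:3 (1.333)
C = 2.803/1.870 ≈ 1.499 → 3:2 (1.500)

A=golden ratio, B=4:3, C=3:2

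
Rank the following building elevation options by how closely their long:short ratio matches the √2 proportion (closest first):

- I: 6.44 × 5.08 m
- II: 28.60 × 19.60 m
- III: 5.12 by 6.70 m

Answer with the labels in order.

I: 6.44/5.08 ≈ 1.268 → |1.268 − 1.414| = 0.146
II: 28.60/19.60 ≈ 1.459 → |1.459 − 1.414| = 0.045
III: 6.70/5.12 ≈ 1.309 → |1.309 − 1.414| = 0.105

II, III, I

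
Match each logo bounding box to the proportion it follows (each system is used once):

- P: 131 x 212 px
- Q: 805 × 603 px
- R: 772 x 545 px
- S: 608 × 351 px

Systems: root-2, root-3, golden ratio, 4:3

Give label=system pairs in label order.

Ratios: P ≈ 1.618; Q ≈ 1.335; R ≈ 1.417; S ≈ 1.732.
Targets: root-2 ≈ 1.414; root-3 ≈ 1.732; golden ratio ≈ 1.618; 4:3 ≈ 1.333.

P=golden ratio, Q=4:3, R=root-2, S=root-3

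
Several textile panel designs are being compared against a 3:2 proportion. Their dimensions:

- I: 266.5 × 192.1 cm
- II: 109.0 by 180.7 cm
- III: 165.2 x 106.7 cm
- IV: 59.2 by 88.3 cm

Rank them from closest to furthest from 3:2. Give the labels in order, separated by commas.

Ratios: I = 266.5 / 192.1 ≈ 1.387; II = 180.7 / 109.0 ≈ 1.658; III = 165.2 / 106.7 ≈ 1.548; IV = 88.3 / 59.2 ≈ 1.492.
|Δ from 1.500|: I 0.113; II 0.158; III 0.048; IV 0.008.

IV, III, I, II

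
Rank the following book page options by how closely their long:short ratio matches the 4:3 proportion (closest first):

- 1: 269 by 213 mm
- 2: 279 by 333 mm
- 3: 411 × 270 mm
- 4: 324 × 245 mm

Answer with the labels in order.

1: 269/213 ≈ 1.263 → |1.263 − 1.333| = 0.070
2: 333/279 ≈ 1.194 → |1.194 − 1.333| = 0.139
3: 411/270 ≈ 1.522 → |1.522 − 1.333| = 0.189
4: 324/245 ≈ 1.322 → |1.322 − 1.333| = 0.011

4, 1, 2, 3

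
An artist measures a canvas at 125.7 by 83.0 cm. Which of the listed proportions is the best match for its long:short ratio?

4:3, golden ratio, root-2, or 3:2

3:2

125.7/83.0 ≈ 1.514. Nearest candidates are 3:2 (1.500, off by 0.014) and root-2 (1.414, off by 0.100).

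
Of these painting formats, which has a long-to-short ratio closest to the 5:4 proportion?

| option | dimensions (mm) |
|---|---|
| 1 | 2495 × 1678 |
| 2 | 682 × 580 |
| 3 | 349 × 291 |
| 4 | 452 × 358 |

4

Ratios (long/short): 1 ≈ 1.487; 2 ≈ 1.176; 3 ≈ 1.199; 4 ≈ 1.263.
5:4 ≈ 1.250; option 4 is nearest (Δ 0.013).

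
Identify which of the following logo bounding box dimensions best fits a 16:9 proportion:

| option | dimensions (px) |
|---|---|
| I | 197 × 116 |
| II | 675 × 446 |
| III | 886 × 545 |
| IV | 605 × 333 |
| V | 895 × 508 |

Ratios (long/short): I ≈ 1.698; II ≈ 1.513; III ≈ 1.626; IV ≈ 1.817; V ≈ 1.762.
16:9 ≈ 1.778; option V is nearest (Δ 0.016).

V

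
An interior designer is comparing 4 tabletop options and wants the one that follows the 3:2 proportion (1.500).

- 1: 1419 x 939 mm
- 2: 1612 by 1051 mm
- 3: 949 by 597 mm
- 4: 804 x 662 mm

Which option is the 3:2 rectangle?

1

Target 3:2 ≈ 1.500.
1: 1.511 (Δ0.011)  2: 1.534 (Δ0.034)  3: 1.590 (Δ0.090)  4: 1.215 (Δ0.285)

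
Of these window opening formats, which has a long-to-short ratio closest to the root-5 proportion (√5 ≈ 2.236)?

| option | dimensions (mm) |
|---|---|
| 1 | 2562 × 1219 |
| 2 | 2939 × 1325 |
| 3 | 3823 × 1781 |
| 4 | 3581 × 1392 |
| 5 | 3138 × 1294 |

2

Ratios (long/short): 1 ≈ 2.102; 2 ≈ 2.218; 3 ≈ 2.147; 4 ≈ 2.573; 5 ≈ 2.425.
root-5 ≈ 2.236; option 2 is nearest (Δ 0.018).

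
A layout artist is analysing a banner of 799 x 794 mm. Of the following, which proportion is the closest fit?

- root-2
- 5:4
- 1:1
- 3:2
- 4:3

1:1

799/794 ≈ 1.006. Nearest candidates are 1:1 (1.000, off by 0.006) and 5:4 (1.250, off by 0.244).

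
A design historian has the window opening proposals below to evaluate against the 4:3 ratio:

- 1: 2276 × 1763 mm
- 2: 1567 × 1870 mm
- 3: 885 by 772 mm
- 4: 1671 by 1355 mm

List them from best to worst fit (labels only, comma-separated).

1: 2276/1763 ≈ 1.291 → |1.291 − 1.333| = 0.042
2: 1870/1567 ≈ 1.193 → |1.193 − 1.333| = 0.140
3: 885/772 ≈ 1.146 → |1.146 − 1.333| = 0.187
4: 1671/1355 ≈ 1.233 → |1.233 − 1.333| = 0.100

1, 4, 2, 3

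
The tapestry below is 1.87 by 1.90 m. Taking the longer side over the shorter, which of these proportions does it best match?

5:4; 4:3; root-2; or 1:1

Ratio = 1.90 / 1.87 ≈ 1.016.
Distances: 5:4 1.250 (Δ 0.234); 4:3 1.333 (Δ 0.317); root-2 1.414 (Δ 0.398); 1:1 1.000 (Δ 0.016).

1:1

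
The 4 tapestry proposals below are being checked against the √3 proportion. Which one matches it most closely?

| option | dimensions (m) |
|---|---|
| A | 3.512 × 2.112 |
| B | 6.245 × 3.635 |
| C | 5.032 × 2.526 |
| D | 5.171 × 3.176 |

Target root-3 ≈ 1.732.
A: 1.663 (Δ0.069)  B: 1.718 (Δ0.014)  C: 1.992 (Δ0.260)  D: 1.628 (Δ0.104)

B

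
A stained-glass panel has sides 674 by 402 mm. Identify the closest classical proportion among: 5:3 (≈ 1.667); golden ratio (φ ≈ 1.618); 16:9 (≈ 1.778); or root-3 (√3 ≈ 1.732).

5:3

Ratio = 674 / 402 ≈ 1.677.
Distances: 5:3 1.667 (Δ 0.010); golden ratio 1.618 (Δ 0.059); 16:9 1.778 (Δ 0.101); root-3 1.732 (Δ 0.055).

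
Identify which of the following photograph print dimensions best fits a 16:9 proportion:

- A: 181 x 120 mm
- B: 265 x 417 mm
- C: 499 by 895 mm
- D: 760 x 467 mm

C

Target 16:9 ≈ 1.778.
A: 1.508 (Δ0.270)  B: 1.574 (Δ0.204)  C: 1.794 (Δ0.016)  D: 1.627 (Δ0.151)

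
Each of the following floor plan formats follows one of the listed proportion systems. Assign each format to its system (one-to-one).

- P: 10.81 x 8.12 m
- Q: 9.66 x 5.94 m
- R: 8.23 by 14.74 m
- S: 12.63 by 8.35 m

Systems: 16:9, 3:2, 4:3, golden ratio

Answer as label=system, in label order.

P=4:3, Q=golden ratio, R=16:9, S=3:2

Ratios: P ≈ 1.331; Q ≈ 1.626; R ≈ 1.791; S ≈ 1.513.
Targets: 16:9 ≈ 1.778; 3:2 ≈ 1.500; 4:3 ≈ 1.333; golden ratio ≈ 1.618.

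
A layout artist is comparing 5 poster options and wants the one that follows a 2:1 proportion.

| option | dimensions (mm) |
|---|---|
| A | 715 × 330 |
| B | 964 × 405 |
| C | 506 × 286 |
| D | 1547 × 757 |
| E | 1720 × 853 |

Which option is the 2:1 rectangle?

Target 2:1 ≈ 2.000.
A: 2.167 (Δ0.167)  B: 2.380 (Δ0.380)  C: 1.769 (Δ0.231)  D: 2.044 (Δ0.044)  E: 2.016 (Δ0.016)

E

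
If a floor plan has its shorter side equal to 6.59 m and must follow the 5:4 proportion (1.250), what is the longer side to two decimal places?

8.24 m

5:4 = 1.25000.
Longer side = 6.59 × 1.25000 ≈ 8.2375 → 8.24 m.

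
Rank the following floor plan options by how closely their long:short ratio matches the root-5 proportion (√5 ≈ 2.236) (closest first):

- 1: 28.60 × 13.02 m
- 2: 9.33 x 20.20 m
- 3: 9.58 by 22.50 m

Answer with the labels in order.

Ratios: 1 = 28.60 / 13.02 ≈ 2.197; 2 = 20.20 / 9.33 ≈ 2.165; 3 = 22.50 / 9.58 ≈ 2.349.
|Δ from 2.236|: 1 0.039; 2 0.071; 3 0.113.

1, 2, 3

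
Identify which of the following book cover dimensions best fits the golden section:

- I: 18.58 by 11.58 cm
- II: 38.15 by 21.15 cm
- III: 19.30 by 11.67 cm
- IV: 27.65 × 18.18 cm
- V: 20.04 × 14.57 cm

Target golden ratio ≈ 1.618.
I: 1.604 (Δ0.014)  II: 1.804 (Δ0.186)  III: 1.654 (Δ0.036)  IV: 1.521 (Δ0.097)  V: 1.375 (Δ0.243)

I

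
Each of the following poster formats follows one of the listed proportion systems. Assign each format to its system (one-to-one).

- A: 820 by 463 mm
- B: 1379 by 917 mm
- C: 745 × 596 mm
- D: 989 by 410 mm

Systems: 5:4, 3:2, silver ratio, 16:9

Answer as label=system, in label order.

A=16:9, B=3:2, C=5:4, D=silver ratio

A = 820/463 ≈ 1.771 → 16:9 (1.778)
B = 1379/917 ≈ 1.504 → 3:2 (1.500)
C = 745/596 ≈ 1.250 → 5:4 (1.250)
D = 989/410 ≈ 2.412 → silver ratio (2.414)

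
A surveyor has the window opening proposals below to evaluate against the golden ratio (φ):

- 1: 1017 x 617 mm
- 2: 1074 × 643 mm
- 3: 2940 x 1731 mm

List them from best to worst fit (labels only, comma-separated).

1, 2, 3

Ratios: 1 = 1017 / 617 ≈ 1.648; 2 = 1074 / 643 ≈ 1.670; 3 = 2940 / 1731 ≈ 1.698.
|Δ from 1.618|: 1 0.030; 2 0.052; 3 0.080.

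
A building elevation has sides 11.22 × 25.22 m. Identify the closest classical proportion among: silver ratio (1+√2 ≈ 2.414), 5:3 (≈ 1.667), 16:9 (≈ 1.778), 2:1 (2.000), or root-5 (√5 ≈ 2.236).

root-5

25.22/11.22 ≈ 2.248. Nearest candidates are root-5 (2.236, off by 0.012) and silver ratio (2.414, off by 0.166).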